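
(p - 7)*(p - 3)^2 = p^3 - 13*p^2 + 51*p - 63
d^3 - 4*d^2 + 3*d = d*(d - 3)*(d - 1)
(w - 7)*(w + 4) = w^2 - 3*w - 28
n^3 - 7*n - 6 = (n - 3)*(n + 1)*(n + 2)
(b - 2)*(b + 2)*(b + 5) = b^3 + 5*b^2 - 4*b - 20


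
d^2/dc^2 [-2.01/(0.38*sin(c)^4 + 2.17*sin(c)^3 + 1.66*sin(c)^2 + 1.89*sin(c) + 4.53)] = (4.643904*sin(c)^8 + 38.121258*sin(c)^7 + 94.594017*sin(c)^6 + 28.47768*sin(c)^5 - 153.118986*sin(c)^4 - 280.529067*sin(c)^3 - 94.453317*sin(c)^2 + 63.504945*sin(c) + 15.869754)/(0.38*sin(c)^4 + 2.17*sin(c)^3 + 1.66*sin(c)^2 + 1.89*sin(c) + 4.53)^3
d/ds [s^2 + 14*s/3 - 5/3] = 2*s + 14/3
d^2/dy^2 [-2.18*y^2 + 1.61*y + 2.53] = -4.36000000000000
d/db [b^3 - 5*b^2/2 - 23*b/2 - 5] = 3*b^2 - 5*b - 23/2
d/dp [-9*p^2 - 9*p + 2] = -18*p - 9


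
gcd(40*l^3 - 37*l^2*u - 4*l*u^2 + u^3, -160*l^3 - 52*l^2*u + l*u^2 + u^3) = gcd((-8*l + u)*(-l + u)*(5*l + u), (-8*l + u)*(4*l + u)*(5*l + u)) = -40*l^2 - 3*l*u + u^2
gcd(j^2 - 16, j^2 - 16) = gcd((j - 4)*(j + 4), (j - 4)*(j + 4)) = j^2 - 16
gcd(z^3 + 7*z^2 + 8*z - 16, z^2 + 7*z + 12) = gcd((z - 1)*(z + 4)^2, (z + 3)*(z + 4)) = z + 4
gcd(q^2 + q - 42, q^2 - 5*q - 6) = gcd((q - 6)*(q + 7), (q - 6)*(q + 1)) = q - 6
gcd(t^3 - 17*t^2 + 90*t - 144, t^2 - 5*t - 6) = t - 6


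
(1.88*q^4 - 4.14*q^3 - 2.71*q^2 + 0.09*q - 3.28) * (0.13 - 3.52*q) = -6.6176*q^5 + 14.8172*q^4 + 9.001*q^3 - 0.6691*q^2 + 11.5573*q - 0.4264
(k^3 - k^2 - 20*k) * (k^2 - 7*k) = k^5 - 8*k^4 - 13*k^3 + 140*k^2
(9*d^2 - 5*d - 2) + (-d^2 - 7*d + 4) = 8*d^2 - 12*d + 2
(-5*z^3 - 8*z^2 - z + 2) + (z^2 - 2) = -5*z^3 - 7*z^2 - z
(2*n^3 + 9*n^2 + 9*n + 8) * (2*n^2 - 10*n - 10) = 4*n^5 - 2*n^4 - 92*n^3 - 164*n^2 - 170*n - 80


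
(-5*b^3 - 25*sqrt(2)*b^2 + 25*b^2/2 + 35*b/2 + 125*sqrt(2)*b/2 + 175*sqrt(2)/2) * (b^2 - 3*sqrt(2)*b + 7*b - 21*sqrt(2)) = -5*b^5 - 45*b^4/2 - 10*sqrt(2)*b^4 - 45*sqrt(2)*b^3 + 255*b^3 + 210*sqrt(2)*b^2 + 1595*b^2/2 - 3150*b + 245*sqrt(2)*b - 3675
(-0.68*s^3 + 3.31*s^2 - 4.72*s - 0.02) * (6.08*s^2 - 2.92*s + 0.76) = -4.1344*s^5 + 22.1104*s^4 - 38.8796*s^3 + 16.1764*s^2 - 3.5288*s - 0.0152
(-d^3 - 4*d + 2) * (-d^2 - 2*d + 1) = d^5 + 2*d^4 + 3*d^3 + 6*d^2 - 8*d + 2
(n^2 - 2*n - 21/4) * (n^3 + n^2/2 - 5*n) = n^5 - 3*n^4/2 - 45*n^3/4 + 59*n^2/8 + 105*n/4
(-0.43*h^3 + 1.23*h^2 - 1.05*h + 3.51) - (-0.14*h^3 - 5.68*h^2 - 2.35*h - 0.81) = -0.29*h^3 + 6.91*h^2 + 1.3*h + 4.32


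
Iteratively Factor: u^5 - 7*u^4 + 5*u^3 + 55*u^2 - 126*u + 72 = (u - 2)*(u^4 - 5*u^3 - 5*u^2 + 45*u - 36) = (u - 3)*(u - 2)*(u^3 - 2*u^2 - 11*u + 12) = (u - 4)*(u - 3)*(u - 2)*(u^2 + 2*u - 3) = (u - 4)*(u - 3)*(u - 2)*(u + 3)*(u - 1)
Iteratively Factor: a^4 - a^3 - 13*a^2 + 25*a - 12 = (a - 1)*(a^3 - 13*a + 12) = (a - 1)^2*(a^2 + a - 12) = (a - 1)^2*(a + 4)*(a - 3)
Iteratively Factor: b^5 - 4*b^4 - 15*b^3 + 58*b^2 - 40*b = (b - 5)*(b^4 + b^3 - 10*b^2 + 8*b) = (b - 5)*(b - 1)*(b^3 + 2*b^2 - 8*b) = (b - 5)*(b - 1)*(b + 4)*(b^2 - 2*b) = b*(b - 5)*(b - 1)*(b + 4)*(b - 2)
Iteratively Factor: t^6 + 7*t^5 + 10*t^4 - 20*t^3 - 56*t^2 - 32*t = (t + 1)*(t^5 + 6*t^4 + 4*t^3 - 24*t^2 - 32*t) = (t + 1)*(t + 2)*(t^4 + 4*t^3 - 4*t^2 - 16*t) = t*(t + 1)*(t + 2)*(t^3 + 4*t^2 - 4*t - 16) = t*(t + 1)*(t + 2)^2*(t^2 + 2*t - 8) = t*(t + 1)*(t + 2)^2*(t + 4)*(t - 2)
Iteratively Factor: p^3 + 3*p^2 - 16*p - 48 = (p + 3)*(p^2 - 16) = (p + 3)*(p + 4)*(p - 4)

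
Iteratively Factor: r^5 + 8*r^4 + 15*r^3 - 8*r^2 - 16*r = (r + 4)*(r^4 + 4*r^3 - r^2 - 4*r) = r*(r + 4)*(r^3 + 4*r^2 - r - 4) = r*(r + 4)^2*(r^2 - 1) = r*(r + 1)*(r + 4)^2*(r - 1)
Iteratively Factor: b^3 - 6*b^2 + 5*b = (b - 5)*(b^2 - b) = b*(b - 5)*(b - 1)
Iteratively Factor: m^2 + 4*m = (m)*(m + 4)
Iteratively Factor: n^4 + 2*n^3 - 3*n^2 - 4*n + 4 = (n - 1)*(n^3 + 3*n^2 - 4) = (n - 1)^2*(n^2 + 4*n + 4) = (n - 1)^2*(n + 2)*(n + 2)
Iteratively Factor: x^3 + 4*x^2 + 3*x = (x + 1)*(x^2 + 3*x) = (x + 1)*(x + 3)*(x)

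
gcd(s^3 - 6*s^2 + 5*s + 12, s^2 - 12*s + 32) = s - 4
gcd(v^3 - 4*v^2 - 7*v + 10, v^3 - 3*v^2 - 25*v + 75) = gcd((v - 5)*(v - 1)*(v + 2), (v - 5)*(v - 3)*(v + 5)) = v - 5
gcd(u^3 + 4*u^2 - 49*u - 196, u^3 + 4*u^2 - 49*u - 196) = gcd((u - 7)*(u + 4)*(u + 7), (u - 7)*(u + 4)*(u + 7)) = u^3 + 4*u^2 - 49*u - 196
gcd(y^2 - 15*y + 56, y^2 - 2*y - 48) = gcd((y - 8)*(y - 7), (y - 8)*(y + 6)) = y - 8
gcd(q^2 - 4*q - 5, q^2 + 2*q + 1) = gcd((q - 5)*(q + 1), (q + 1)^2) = q + 1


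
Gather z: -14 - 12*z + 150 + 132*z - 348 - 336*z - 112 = -216*z - 324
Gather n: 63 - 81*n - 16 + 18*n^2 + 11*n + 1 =18*n^2 - 70*n + 48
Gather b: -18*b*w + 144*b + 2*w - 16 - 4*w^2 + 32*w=b*(144 - 18*w) - 4*w^2 + 34*w - 16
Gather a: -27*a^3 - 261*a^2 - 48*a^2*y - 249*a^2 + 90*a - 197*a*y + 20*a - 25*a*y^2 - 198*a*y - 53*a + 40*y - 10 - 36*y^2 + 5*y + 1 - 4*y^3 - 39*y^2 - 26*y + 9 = -27*a^3 + a^2*(-48*y - 510) + a*(-25*y^2 - 395*y + 57) - 4*y^3 - 75*y^2 + 19*y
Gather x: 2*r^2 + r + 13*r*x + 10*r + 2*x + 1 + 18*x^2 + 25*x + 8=2*r^2 + 11*r + 18*x^2 + x*(13*r + 27) + 9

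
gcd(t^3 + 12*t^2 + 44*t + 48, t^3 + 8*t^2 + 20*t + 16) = t^2 + 6*t + 8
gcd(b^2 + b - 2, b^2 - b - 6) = b + 2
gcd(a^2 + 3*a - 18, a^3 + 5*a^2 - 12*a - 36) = a^2 + 3*a - 18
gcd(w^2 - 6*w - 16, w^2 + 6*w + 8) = w + 2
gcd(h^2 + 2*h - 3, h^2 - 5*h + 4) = h - 1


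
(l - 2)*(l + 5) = l^2 + 3*l - 10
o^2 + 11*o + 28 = (o + 4)*(o + 7)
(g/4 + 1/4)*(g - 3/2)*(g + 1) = g^3/4 + g^2/8 - g/2 - 3/8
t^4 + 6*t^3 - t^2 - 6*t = t*(t - 1)*(t + 1)*(t + 6)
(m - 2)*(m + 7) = m^2 + 5*m - 14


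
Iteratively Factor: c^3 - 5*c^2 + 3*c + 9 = (c + 1)*(c^2 - 6*c + 9) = (c - 3)*(c + 1)*(c - 3)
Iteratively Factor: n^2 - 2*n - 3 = (n - 3)*(n + 1)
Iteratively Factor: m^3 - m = (m + 1)*(m^2 - m) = m*(m + 1)*(m - 1)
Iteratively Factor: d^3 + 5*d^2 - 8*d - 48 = (d + 4)*(d^2 + d - 12) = (d + 4)^2*(d - 3)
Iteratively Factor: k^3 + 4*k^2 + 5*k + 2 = (k + 1)*(k^2 + 3*k + 2) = (k + 1)^2*(k + 2)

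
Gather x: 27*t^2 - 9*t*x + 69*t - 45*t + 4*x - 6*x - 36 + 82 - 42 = 27*t^2 + 24*t + x*(-9*t - 2) + 4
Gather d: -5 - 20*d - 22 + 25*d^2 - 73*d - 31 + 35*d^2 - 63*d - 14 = 60*d^2 - 156*d - 72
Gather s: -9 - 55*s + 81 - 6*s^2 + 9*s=-6*s^2 - 46*s + 72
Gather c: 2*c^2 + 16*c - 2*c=2*c^2 + 14*c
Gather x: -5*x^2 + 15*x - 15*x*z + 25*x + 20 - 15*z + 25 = -5*x^2 + x*(40 - 15*z) - 15*z + 45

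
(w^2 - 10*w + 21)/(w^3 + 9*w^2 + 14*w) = (w^2 - 10*w + 21)/(w*(w^2 + 9*w + 14))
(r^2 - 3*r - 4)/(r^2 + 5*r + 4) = (r - 4)/(r + 4)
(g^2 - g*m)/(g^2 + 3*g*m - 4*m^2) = g/(g + 4*m)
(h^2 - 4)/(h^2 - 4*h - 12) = (h - 2)/(h - 6)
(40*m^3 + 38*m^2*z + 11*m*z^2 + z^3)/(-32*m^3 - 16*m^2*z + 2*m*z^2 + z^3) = (5*m + z)/(-4*m + z)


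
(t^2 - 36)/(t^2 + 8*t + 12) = (t - 6)/(t + 2)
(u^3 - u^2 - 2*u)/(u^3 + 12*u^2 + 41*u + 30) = u*(u - 2)/(u^2 + 11*u + 30)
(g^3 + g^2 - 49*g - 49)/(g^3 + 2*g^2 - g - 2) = (g^2 - 49)/(g^2 + g - 2)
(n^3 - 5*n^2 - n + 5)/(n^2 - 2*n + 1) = (n^2 - 4*n - 5)/(n - 1)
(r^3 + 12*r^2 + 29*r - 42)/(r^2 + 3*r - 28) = (r^2 + 5*r - 6)/(r - 4)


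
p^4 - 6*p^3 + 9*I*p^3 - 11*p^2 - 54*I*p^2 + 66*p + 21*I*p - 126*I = (p - 6)*(p - I)*(p + 3*I)*(p + 7*I)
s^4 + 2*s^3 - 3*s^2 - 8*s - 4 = (s - 2)*(s + 1)^2*(s + 2)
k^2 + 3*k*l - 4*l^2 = (k - l)*(k + 4*l)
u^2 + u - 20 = (u - 4)*(u + 5)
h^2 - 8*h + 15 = (h - 5)*(h - 3)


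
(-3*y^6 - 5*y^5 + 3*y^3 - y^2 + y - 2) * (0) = 0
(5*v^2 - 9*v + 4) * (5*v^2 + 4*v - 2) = 25*v^4 - 25*v^3 - 26*v^2 + 34*v - 8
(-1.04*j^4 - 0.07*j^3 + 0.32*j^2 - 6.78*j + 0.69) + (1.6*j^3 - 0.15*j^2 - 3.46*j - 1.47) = -1.04*j^4 + 1.53*j^3 + 0.17*j^2 - 10.24*j - 0.78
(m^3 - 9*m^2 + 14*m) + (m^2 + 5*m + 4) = m^3 - 8*m^2 + 19*m + 4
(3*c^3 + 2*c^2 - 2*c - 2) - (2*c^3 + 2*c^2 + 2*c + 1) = c^3 - 4*c - 3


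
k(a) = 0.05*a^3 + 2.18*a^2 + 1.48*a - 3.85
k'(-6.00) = -19.28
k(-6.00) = 54.95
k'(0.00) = 1.48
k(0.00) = -3.85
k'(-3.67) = -12.50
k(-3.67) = 17.61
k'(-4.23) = -14.28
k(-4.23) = 25.11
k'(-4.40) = -14.80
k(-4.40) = 27.58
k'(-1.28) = -3.86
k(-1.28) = -2.28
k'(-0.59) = -1.04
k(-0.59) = -3.97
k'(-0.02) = 1.39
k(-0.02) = -3.88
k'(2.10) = 11.30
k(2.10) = 9.33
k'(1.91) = 10.35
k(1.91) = 7.28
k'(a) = 0.15*a^2 + 4.36*a + 1.48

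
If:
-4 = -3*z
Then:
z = 4/3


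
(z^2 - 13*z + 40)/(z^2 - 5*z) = (z - 8)/z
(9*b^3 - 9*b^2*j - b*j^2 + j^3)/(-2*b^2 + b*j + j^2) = (-9*b^2 + j^2)/(2*b + j)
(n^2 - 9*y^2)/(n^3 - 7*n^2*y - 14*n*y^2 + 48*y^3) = (n - 3*y)/(n^2 - 10*n*y + 16*y^2)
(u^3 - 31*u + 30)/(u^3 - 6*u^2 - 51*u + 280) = (u^2 + 5*u - 6)/(u^2 - u - 56)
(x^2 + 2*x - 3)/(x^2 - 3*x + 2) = (x + 3)/(x - 2)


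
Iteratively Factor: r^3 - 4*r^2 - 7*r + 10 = (r + 2)*(r^2 - 6*r + 5) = (r - 5)*(r + 2)*(r - 1)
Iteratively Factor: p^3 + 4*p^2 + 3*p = (p)*(p^2 + 4*p + 3) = p*(p + 3)*(p + 1)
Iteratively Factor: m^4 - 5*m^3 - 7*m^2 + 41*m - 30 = (m - 5)*(m^3 - 7*m + 6) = (m - 5)*(m + 3)*(m^2 - 3*m + 2) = (m - 5)*(m - 2)*(m + 3)*(m - 1)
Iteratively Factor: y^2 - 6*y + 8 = (y - 4)*(y - 2)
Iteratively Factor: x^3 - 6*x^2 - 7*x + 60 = (x + 3)*(x^2 - 9*x + 20) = (x - 4)*(x + 3)*(x - 5)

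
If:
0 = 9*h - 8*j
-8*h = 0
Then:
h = 0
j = 0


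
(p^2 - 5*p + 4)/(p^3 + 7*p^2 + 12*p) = (p^2 - 5*p + 4)/(p*(p^2 + 7*p + 12))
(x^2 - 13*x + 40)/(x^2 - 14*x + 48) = (x - 5)/(x - 6)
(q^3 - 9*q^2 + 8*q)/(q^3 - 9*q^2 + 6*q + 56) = q*(q^2 - 9*q + 8)/(q^3 - 9*q^2 + 6*q + 56)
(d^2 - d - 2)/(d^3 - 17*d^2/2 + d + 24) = 2*(d + 1)/(2*d^2 - 13*d - 24)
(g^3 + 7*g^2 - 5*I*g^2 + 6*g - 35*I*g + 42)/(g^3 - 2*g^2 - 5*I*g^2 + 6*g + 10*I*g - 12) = (g + 7)/(g - 2)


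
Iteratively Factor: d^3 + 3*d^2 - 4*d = (d + 4)*(d^2 - d) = d*(d + 4)*(d - 1)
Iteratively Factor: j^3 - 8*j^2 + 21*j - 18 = (j - 2)*(j^2 - 6*j + 9) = (j - 3)*(j - 2)*(j - 3)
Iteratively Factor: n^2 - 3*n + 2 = (n - 1)*(n - 2)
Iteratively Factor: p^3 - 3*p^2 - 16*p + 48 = (p + 4)*(p^2 - 7*p + 12) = (p - 4)*(p + 4)*(p - 3)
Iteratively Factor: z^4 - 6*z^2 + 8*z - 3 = (z - 1)*(z^3 + z^2 - 5*z + 3) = (z - 1)*(z + 3)*(z^2 - 2*z + 1) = (z - 1)^2*(z + 3)*(z - 1)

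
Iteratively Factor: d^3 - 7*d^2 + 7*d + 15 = (d - 3)*(d^2 - 4*d - 5) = (d - 3)*(d + 1)*(d - 5)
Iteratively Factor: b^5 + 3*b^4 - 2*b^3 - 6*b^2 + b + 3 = (b - 1)*(b^4 + 4*b^3 + 2*b^2 - 4*b - 3) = (b - 1)*(b + 1)*(b^3 + 3*b^2 - b - 3) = (b - 1)*(b + 1)*(b + 3)*(b^2 - 1) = (b - 1)^2*(b + 1)*(b + 3)*(b + 1)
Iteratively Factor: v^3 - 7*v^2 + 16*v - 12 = (v - 2)*(v^2 - 5*v + 6) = (v - 3)*(v - 2)*(v - 2)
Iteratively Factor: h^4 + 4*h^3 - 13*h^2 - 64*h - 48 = (h - 4)*(h^3 + 8*h^2 + 19*h + 12) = (h - 4)*(h + 1)*(h^2 + 7*h + 12) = (h - 4)*(h + 1)*(h + 3)*(h + 4)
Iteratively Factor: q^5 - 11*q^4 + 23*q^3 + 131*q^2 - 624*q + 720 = (q + 4)*(q^4 - 15*q^3 + 83*q^2 - 201*q + 180) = (q - 3)*(q + 4)*(q^3 - 12*q^2 + 47*q - 60) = (q - 4)*(q - 3)*(q + 4)*(q^2 - 8*q + 15) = (q - 4)*(q - 3)^2*(q + 4)*(q - 5)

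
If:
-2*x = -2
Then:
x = 1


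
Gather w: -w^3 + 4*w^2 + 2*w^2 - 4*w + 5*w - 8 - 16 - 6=-w^3 + 6*w^2 + w - 30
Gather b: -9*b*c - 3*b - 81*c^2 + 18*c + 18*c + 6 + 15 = b*(-9*c - 3) - 81*c^2 + 36*c + 21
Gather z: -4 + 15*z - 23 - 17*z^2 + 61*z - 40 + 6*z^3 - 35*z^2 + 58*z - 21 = 6*z^3 - 52*z^2 + 134*z - 88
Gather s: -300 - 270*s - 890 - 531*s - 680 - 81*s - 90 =-882*s - 1960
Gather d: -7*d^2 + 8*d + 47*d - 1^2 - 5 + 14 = -7*d^2 + 55*d + 8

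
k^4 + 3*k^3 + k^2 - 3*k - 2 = (k - 1)*(k + 1)^2*(k + 2)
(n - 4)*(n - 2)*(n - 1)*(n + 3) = n^4 - 4*n^3 - 7*n^2 + 34*n - 24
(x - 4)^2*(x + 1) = x^3 - 7*x^2 + 8*x + 16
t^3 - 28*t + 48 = (t - 4)*(t - 2)*(t + 6)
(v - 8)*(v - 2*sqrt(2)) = v^2 - 8*v - 2*sqrt(2)*v + 16*sqrt(2)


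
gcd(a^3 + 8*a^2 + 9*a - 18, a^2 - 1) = a - 1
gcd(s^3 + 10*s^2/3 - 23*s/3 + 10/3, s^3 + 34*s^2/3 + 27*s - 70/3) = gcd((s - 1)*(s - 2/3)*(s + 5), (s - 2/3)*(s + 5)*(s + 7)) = s^2 + 13*s/3 - 10/3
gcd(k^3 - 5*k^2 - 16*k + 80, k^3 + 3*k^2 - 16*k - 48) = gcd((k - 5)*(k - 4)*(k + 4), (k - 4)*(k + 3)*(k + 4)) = k^2 - 16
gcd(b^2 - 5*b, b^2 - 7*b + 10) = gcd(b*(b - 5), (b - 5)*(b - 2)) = b - 5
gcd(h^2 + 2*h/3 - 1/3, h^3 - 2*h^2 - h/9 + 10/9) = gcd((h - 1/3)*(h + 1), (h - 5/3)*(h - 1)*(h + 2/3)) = 1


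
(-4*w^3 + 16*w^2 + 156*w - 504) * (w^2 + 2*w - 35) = -4*w^5 + 8*w^4 + 328*w^3 - 752*w^2 - 6468*w + 17640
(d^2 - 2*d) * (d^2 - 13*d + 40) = d^4 - 15*d^3 + 66*d^2 - 80*d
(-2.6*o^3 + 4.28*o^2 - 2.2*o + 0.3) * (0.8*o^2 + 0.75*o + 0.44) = -2.08*o^5 + 1.474*o^4 + 0.306*o^3 + 0.4732*o^2 - 0.743*o + 0.132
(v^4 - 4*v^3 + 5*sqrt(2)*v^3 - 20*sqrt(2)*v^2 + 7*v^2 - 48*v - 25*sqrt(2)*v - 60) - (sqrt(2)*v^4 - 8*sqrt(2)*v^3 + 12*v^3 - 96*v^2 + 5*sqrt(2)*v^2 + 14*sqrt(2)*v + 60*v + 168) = -sqrt(2)*v^4 + v^4 - 16*v^3 + 13*sqrt(2)*v^3 - 25*sqrt(2)*v^2 + 103*v^2 - 108*v - 39*sqrt(2)*v - 228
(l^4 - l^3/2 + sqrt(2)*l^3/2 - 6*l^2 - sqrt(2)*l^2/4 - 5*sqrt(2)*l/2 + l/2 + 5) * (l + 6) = l^5 + sqrt(2)*l^4/2 + 11*l^4/2 - 9*l^3 + 11*sqrt(2)*l^3/4 - 71*l^2/2 - 4*sqrt(2)*l^2 - 15*sqrt(2)*l + 8*l + 30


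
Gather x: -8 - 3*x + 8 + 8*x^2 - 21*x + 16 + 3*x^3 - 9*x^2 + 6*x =3*x^3 - x^2 - 18*x + 16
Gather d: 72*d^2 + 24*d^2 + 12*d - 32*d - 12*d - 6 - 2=96*d^2 - 32*d - 8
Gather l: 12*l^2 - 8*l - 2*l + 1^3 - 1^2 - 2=12*l^2 - 10*l - 2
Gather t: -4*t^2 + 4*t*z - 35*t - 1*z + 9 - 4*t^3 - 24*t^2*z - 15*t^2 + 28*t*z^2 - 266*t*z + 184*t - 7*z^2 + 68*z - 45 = -4*t^3 + t^2*(-24*z - 19) + t*(28*z^2 - 262*z + 149) - 7*z^2 + 67*z - 36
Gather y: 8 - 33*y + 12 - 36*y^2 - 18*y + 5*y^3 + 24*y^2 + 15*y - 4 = 5*y^3 - 12*y^2 - 36*y + 16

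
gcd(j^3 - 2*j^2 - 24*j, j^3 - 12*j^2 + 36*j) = j^2 - 6*j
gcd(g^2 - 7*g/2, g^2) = g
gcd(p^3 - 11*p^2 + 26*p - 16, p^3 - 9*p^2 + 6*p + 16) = p^2 - 10*p + 16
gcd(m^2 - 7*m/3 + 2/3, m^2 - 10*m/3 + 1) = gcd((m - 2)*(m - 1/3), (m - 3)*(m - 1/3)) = m - 1/3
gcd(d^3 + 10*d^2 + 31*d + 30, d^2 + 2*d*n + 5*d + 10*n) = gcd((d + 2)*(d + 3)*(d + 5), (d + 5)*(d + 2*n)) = d + 5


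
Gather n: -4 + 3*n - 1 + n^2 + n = n^2 + 4*n - 5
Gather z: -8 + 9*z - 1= 9*z - 9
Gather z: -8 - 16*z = -16*z - 8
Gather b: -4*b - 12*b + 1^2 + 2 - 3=-16*b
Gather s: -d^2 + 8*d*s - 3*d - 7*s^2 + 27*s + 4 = -d^2 - 3*d - 7*s^2 + s*(8*d + 27) + 4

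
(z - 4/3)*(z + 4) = z^2 + 8*z/3 - 16/3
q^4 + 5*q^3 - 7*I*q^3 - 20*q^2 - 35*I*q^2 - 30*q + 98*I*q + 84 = (q - 2)*(q + 7)*(q - 6*I)*(q - I)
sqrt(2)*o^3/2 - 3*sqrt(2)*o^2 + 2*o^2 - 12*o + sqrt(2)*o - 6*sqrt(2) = (o - 6)*(o + sqrt(2))*(sqrt(2)*o/2 + 1)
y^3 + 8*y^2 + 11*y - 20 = (y - 1)*(y + 4)*(y + 5)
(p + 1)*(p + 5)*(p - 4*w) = p^3 - 4*p^2*w + 6*p^2 - 24*p*w + 5*p - 20*w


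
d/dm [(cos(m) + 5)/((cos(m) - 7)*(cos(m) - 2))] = (cos(m)^2 + 10*cos(m) - 59)*sin(m)/((cos(m) - 7)^2*(cos(m) - 2)^2)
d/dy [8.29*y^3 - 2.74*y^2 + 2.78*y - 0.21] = 24.87*y^2 - 5.48*y + 2.78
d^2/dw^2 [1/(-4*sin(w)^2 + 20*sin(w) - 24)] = (4*sin(w)^4 - 15*sin(w)^3 - 5*sin(w)^2 + 60*sin(w) - 38)/(4*(sin(w)^2 - 5*sin(w) + 6)^3)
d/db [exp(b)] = exp(b)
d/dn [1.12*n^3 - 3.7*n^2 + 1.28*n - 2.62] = 3.36*n^2 - 7.4*n + 1.28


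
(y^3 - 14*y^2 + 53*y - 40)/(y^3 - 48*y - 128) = (y^2 - 6*y + 5)/(y^2 + 8*y + 16)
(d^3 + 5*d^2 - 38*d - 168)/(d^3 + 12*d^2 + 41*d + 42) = (d^2 - 2*d - 24)/(d^2 + 5*d + 6)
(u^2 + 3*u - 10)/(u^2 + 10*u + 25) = (u - 2)/(u + 5)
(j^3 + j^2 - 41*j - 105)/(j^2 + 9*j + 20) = (j^2 - 4*j - 21)/(j + 4)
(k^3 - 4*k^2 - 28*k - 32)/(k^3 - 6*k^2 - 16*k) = (k + 2)/k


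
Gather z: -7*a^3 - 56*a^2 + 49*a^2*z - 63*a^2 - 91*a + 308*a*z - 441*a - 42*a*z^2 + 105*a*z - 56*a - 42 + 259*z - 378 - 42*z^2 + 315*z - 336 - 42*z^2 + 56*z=-7*a^3 - 119*a^2 - 588*a + z^2*(-42*a - 84) + z*(49*a^2 + 413*a + 630) - 756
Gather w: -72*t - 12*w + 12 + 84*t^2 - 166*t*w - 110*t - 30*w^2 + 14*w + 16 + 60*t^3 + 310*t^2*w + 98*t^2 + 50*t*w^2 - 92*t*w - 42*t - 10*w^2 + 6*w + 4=60*t^3 + 182*t^2 - 224*t + w^2*(50*t - 40) + w*(310*t^2 - 258*t + 8) + 32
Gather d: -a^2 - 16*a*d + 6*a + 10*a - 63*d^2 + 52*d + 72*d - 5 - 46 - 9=-a^2 + 16*a - 63*d^2 + d*(124 - 16*a) - 60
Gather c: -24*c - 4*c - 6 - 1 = -28*c - 7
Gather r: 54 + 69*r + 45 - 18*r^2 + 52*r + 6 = -18*r^2 + 121*r + 105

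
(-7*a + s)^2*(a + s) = 49*a^3 + 35*a^2*s - 13*a*s^2 + s^3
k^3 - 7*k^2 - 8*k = k*(k - 8)*(k + 1)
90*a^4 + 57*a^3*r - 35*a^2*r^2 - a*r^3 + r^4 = (-5*a + r)*(-3*a + r)*(a + r)*(6*a + r)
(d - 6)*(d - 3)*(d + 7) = d^3 - 2*d^2 - 45*d + 126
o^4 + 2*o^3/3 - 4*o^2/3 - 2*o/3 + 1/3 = (o - 1)*(o - 1/3)*(o + 1)^2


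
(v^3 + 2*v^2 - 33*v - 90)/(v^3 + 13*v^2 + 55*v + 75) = (v - 6)/(v + 5)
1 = 1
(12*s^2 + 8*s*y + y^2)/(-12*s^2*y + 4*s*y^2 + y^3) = (2*s + y)/(y*(-2*s + y))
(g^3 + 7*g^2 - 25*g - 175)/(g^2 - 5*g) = g + 12 + 35/g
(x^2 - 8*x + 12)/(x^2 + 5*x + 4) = (x^2 - 8*x + 12)/(x^2 + 5*x + 4)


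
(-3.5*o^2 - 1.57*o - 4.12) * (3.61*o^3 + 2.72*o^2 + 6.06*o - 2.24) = -12.635*o^5 - 15.1877*o^4 - 40.3536*o^3 - 12.8806*o^2 - 21.4504*o + 9.2288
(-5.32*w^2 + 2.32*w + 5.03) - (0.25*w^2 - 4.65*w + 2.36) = -5.57*w^2 + 6.97*w + 2.67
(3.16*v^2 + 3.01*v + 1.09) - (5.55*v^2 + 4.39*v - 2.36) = -2.39*v^2 - 1.38*v + 3.45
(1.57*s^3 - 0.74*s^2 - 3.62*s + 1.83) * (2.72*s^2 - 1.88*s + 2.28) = 4.2704*s^5 - 4.9644*s^4 - 4.8756*s^3 + 10.096*s^2 - 11.694*s + 4.1724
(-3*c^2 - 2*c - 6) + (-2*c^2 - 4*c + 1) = -5*c^2 - 6*c - 5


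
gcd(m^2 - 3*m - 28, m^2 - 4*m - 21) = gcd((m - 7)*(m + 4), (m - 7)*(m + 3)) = m - 7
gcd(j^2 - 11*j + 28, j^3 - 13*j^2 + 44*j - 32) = j - 4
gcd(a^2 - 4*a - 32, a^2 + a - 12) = a + 4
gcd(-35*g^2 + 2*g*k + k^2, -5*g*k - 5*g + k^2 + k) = 5*g - k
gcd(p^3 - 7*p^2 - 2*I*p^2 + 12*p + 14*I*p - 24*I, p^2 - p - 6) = p - 3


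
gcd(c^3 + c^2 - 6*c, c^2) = c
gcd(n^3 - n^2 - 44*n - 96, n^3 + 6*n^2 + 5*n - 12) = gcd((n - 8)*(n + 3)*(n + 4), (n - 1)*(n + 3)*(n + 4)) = n^2 + 7*n + 12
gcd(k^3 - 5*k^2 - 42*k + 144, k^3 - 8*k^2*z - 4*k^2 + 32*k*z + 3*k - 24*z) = k - 3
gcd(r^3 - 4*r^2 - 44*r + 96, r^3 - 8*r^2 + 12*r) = r - 2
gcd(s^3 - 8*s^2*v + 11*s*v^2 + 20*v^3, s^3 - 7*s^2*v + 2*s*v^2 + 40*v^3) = s^2 - 9*s*v + 20*v^2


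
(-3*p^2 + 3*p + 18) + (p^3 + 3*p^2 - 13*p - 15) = p^3 - 10*p + 3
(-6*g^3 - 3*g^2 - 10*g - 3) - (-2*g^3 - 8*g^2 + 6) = -4*g^3 + 5*g^2 - 10*g - 9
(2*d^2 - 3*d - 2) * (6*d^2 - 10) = 12*d^4 - 18*d^3 - 32*d^2 + 30*d + 20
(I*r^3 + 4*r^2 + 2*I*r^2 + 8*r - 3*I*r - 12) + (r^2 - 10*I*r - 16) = I*r^3 + 5*r^2 + 2*I*r^2 + 8*r - 13*I*r - 28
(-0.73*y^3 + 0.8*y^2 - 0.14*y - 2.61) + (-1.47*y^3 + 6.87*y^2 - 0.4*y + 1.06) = -2.2*y^3 + 7.67*y^2 - 0.54*y - 1.55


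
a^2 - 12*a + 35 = (a - 7)*(a - 5)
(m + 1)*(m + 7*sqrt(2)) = m^2 + m + 7*sqrt(2)*m + 7*sqrt(2)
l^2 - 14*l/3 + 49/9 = (l - 7/3)^2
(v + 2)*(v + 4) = v^2 + 6*v + 8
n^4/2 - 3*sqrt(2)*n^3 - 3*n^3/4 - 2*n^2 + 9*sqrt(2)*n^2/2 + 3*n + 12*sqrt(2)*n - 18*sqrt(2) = (n/2 + 1)*(n - 2)*(n - 3/2)*(n - 6*sqrt(2))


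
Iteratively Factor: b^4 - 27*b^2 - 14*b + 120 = (b - 2)*(b^3 + 2*b^2 - 23*b - 60) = (b - 2)*(b + 4)*(b^2 - 2*b - 15) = (b - 2)*(b + 3)*(b + 4)*(b - 5)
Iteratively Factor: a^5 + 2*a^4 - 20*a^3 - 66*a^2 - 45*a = (a - 5)*(a^4 + 7*a^3 + 15*a^2 + 9*a) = a*(a - 5)*(a^3 + 7*a^2 + 15*a + 9) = a*(a - 5)*(a + 1)*(a^2 + 6*a + 9) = a*(a - 5)*(a + 1)*(a + 3)*(a + 3)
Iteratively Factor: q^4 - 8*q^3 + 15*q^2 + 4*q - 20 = (q - 2)*(q^3 - 6*q^2 + 3*q + 10) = (q - 2)^2*(q^2 - 4*q - 5) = (q - 5)*(q - 2)^2*(q + 1)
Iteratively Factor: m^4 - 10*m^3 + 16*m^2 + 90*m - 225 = (m - 3)*(m^3 - 7*m^2 - 5*m + 75) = (m - 5)*(m - 3)*(m^2 - 2*m - 15) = (m - 5)*(m - 3)*(m + 3)*(m - 5)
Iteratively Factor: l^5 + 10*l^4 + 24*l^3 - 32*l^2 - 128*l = (l + 4)*(l^4 + 6*l^3 - 32*l) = (l + 4)^2*(l^3 + 2*l^2 - 8*l) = (l - 2)*(l + 4)^2*(l^2 + 4*l) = (l - 2)*(l + 4)^3*(l)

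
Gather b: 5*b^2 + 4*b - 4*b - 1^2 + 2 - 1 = 5*b^2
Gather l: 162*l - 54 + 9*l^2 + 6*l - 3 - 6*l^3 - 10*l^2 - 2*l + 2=-6*l^3 - l^2 + 166*l - 55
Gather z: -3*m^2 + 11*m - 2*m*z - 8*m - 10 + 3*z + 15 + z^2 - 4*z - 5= -3*m^2 + 3*m + z^2 + z*(-2*m - 1)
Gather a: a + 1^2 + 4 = a + 5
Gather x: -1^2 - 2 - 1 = -4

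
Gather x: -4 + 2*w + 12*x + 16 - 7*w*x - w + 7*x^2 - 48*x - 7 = w + 7*x^2 + x*(-7*w - 36) + 5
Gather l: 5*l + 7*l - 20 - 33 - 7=12*l - 60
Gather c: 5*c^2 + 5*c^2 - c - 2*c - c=10*c^2 - 4*c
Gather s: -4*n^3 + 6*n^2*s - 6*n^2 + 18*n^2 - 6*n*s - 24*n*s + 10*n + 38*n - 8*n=-4*n^3 + 12*n^2 + 40*n + s*(6*n^2 - 30*n)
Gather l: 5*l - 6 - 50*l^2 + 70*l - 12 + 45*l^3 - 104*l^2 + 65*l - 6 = 45*l^3 - 154*l^2 + 140*l - 24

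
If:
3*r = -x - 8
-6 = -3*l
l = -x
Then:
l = 2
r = -2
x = -2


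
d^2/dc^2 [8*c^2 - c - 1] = 16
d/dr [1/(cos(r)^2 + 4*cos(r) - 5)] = 2*(cos(r) + 2)*sin(r)/(cos(r)^2 + 4*cos(r) - 5)^2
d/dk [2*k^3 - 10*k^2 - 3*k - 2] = 6*k^2 - 20*k - 3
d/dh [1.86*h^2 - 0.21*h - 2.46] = 3.72*h - 0.21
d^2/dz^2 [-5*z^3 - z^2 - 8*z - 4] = -30*z - 2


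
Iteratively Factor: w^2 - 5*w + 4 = (w - 1)*(w - 4)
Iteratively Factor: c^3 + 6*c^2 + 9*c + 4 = (c + 1)*(c^2 + 5*c + 4) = (c + 1)^2*(c + 4)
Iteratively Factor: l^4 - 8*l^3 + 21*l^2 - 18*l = (l)*(l^3 - 8*l^2 + 21*l - 18) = l*(l - 3)*(l^2 - 5*l + 6) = l*(l - 3)*(l - 2)*(l - 3)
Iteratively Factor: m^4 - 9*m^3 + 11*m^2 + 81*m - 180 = (m - 3)*(m^3 - 6*m^2 - 7*m + 60) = (m - 3)*(m + 3)*(m^2 - 9*m + 20) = (m - 4)*(m - 3)*(m + 3)*(m - 5)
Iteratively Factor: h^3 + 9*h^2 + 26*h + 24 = (h + 2)*(h^2 + 7*h + 12) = (h + 2)*(h + 3)*(h + 4)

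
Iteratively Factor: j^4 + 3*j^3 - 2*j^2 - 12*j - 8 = (j + 1)*(j^3 + 2*j^2 - 4*j - 8) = (j + 1)*(j + 2)*(j^2 - 4) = (j - 2)*(j + 1)*(j + 2)*(j + 2)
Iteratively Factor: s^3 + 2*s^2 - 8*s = (s + 4)*(s^2 - 2*s) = (s - 2)*(s + 4)*(s)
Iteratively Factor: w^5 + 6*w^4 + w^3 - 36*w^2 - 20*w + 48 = (w + 2)*(w^4 + 4*w^3 - 7*w^2 - 22*w + 24) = (w + 2)*(w + 4)*(w^3 - 7*w + 6) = (w + 2)*(w + 3)*(w + 4)*(w^2 - 3*w + 2) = (w - 1)*(w + 2)*(w + 3)*(w + 4)*(w - 2)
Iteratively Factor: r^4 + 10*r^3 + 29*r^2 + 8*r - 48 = (r + 3)*(r^3 + 7*r^2 + 8*r - 16) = (r + 3)*(r + 4)*(r^2 + 3*r - 4) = (r - 1)*(r + 3)*(r + 4)*(r + 4)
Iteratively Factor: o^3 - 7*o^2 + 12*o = (o - 3)*(o^2 - 4*o) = (o - 4)*(o - 3)*(o)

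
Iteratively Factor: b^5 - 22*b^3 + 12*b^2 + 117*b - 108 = (b - 3)*(b^4 + 3*b^3 - 13*b^2 - 27*b + 36) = (b - 3)*(b + 3)*(b^3 - 13*b + 12) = (b - 3)*(b + 3)*(b + 4)*(b^2 - 4*b + 3) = (b - 3)*(b - 1)*(b + 3)*(b + 4)*(b - 3)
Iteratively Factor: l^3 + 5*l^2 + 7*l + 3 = (l + 3)*(l^2 + 2*l + 1) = (l + 1)*(l + 3)*(l + 1)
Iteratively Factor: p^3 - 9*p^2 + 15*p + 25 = (p - 5)*(p^2 - 4*p - 5) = (p - 5)*(p + 1)*(p - 5)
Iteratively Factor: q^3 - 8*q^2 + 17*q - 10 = (q - 1)*(q^2 - 7*q + 10) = (q - 5)*(q - 1)*(q - 2)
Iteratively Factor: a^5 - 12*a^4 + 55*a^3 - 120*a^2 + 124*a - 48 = (a - 4)*(a^4 - 8*a^3 + 23*a^2 - 28*a + 12) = (a - 4)*(a - 3)*(a^3 - 5*a^2 + 8*a - 4) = (a - 4)*(a - 3)*(a - 2)*(a^2 - 3*a + 2) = (a - 4)*(a - 3)*(a - 2)*(a - 1)*(a - 2)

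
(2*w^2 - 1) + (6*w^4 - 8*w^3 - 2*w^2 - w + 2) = 6*w^4 - 8*w^3 - w + 1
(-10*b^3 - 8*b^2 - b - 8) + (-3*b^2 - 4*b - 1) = -10*b^3 - 11*b^2 - 5*b - 9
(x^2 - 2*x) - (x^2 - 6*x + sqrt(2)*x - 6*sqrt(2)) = -sqrt(2)*x + 4*x + 6*sqrt(2)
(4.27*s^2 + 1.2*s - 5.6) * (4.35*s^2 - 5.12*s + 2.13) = 18.5745*s^4 - 16.6424*s^3 - 21.4089*s^2 + 31.228*s - 11.928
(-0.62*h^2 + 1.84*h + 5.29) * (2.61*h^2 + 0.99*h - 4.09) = -1.6182*h^4 + 4.1886*h^3 + 18.1643*h^2 - 2.2885*h - 21.6361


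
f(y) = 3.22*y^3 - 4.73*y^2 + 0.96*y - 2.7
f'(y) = 9.66*y^2 - 9.46*y + 0.96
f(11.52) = 4303.45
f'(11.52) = 1173.96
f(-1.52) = -26.40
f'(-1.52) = 37.66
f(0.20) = -2.67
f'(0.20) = -0.55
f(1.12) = -3.03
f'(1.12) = 2.48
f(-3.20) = -159.72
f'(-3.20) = 130.15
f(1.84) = 3.11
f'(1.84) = 16.26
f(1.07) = -3.14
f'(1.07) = 1.90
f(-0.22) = -3.17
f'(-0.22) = 3.51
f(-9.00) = -2741.85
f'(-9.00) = 868.56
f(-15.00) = -11948.85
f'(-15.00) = 2316.36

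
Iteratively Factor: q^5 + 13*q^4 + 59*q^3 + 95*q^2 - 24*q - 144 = (q + 4)*(q^4 + 9*q^3 + 23*q^2 + 3*q - 36) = (q + 3)*(q + 4)*(q^3 + 6*q^2 + 5*q - 12) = (q - 1)*(q + 3)*(q + 4)*(q^2 + 7*q + 12) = (q - 1)*(q + 3)^2*(q + 4)*(q + 4)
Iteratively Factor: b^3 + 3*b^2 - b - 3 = (b + 3)*(b^2 - 1) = (b + 1)*(b + 3)*(b - 1)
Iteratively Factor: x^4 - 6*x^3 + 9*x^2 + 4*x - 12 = (x - 2)*(x^3 - 4*x^2 + x + 6) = (x - 2)*(x + 1)*(x^2 - 5*x + 6) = (x - 2)^2*(x + 1)*(x - 3)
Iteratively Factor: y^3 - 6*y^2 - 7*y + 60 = (y + 3)*(y^2 - 9*y + 20) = (y - 5)*(y + 3)*(y - 4)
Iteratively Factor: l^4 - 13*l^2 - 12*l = (l + 3)*(l^3 - 3*l^2 - 4*l) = l*(l + 3)*(l^2 - 3*l - 4) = l*(l - 4)*(l + 3)*(l + 1)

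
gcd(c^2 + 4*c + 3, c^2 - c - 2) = c + 1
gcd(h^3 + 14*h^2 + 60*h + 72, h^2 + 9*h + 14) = h + 2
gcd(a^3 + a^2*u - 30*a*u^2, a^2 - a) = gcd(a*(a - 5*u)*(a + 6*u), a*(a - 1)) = a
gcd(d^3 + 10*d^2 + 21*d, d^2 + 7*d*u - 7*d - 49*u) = 1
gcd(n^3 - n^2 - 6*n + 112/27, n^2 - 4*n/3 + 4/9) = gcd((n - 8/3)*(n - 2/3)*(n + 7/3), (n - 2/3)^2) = n - 2/3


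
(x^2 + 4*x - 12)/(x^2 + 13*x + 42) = (x - 2)/(x + 7)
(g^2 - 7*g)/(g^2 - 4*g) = (g - 7)/(g - 4)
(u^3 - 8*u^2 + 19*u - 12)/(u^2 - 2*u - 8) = (u^2 - 4*u + 3)/(u + 2)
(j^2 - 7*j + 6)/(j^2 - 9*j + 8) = (j - 6)/(j - 8)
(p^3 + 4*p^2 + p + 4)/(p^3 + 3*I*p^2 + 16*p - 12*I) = (p^2 + p*(4 + I) + 4*I)/(p^2 + 4*I*p + 12)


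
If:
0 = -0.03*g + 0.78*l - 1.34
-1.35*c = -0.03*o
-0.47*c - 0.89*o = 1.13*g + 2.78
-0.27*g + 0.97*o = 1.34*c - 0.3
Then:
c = -0.02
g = -1.80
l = 1.65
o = -0.83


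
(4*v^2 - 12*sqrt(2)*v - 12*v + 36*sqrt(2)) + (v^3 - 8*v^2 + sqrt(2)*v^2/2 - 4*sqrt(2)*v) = v^3 - 4*v^2 + sqrt(2)*v^2/2 - 16*sqrt(2)*v - 12*v + 36*sqrt(2)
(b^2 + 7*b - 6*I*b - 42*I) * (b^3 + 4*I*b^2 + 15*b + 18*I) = b^5 + 7*b^4 - 2*I*b^4 + 39*b^3 - 14*I*b^3 + 273*b^2 - 72*I*b^2 + 108*b - 504*I*b + 756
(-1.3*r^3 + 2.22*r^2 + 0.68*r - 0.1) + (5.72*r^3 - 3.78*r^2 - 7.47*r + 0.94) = 4.42*r^3 - 1.56*r^2 - 6.79*r + 0.84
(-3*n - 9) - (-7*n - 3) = 4*n - 6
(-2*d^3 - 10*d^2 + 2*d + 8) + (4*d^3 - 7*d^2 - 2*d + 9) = 2*d^3 - 17*d^2 + 17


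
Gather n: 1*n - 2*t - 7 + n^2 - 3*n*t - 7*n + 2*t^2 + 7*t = n^2 + n*(-3*t - 6) + 2*t^2 + 5*t - 7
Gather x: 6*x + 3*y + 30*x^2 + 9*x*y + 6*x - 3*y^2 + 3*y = 30*x^2 + x*(9*y + 12) - 3*y^2 + 6*y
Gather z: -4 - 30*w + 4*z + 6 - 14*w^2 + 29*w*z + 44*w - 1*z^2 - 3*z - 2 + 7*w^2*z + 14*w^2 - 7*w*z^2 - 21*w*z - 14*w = z^2*(-7*w - 1) + z*(7*w^2 + 8*w + 1)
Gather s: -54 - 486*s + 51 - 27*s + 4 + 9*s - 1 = -504*s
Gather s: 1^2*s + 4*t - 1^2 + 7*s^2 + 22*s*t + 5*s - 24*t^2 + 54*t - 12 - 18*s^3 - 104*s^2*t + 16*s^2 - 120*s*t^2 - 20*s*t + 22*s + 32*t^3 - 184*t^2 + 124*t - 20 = -18*s^3 + s^2*(23 - 104*t) + s*(-120*t^2 + 2*t + 28) + 32*t^3 - 208*t^2 + 182*t - 33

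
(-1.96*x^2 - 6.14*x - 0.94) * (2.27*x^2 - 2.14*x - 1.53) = -4.4492*x^4 - 9.7434*x^3 + 14.0046*x^2 + 11.4058*x + 1.4382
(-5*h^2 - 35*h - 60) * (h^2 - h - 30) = -5*h^4 - 30*h^3 + 125*h^2 + 1110*h + 1800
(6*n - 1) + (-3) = 6*n - 4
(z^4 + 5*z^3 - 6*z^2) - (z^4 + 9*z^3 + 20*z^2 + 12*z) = -4*z^3 - 26*z^2 - 12*z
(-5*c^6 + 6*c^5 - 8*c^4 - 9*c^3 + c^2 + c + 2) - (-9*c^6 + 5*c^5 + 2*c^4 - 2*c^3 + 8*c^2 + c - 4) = 4*c^6 + c^5 - 10*c^4 - 7*c^3 - 7*c^2 + 6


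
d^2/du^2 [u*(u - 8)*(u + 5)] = 6*u - 6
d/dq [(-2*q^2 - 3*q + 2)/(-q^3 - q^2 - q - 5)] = ((4*q + 3)*(q^3 + q^2 + q + 5) - (2*q^2 + 3*q - 2)*(3*q^2 + 2*q + 1))/(q^3 + q^2 + q + 5)^2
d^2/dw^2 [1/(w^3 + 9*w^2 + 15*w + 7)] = 12*(w^2 + 10*w + 27)/(w^7 + 25*w^6 + 237*w^5 + 1061*w^4 + 2339*w^3 + 2667*w^2 + 1519*w + 343)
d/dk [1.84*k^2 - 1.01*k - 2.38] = 3.68*k - 1.01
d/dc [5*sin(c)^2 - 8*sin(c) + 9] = 2*(5*sin(c) - 4)*cos(c)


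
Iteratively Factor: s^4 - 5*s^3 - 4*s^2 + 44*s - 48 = (s - 2)*(s^3 - 3*s^2 - 10*s + 24) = (s - 2)*(s + 3)*(s^2 - 6*s + 8) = (s - 4)*(s - 2)*(s + 3)*(s - 2)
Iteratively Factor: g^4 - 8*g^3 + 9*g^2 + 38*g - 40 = (g - 4)*(g^3 - 4*g^2 - 7*g + 10) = (g - 4)*(g - 1)*(g^2 - 3*g - 10) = (g - 5)*(g - 4)*(g - 1)*(g + 2)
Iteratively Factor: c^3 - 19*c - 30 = (c + 2)*(c^2 - 2*c - 15) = (c - 5)*(c + 2)*(c + 3)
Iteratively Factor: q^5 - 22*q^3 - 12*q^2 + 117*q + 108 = (q + 1)*(q^4 - q^3 - 21*q^2 + 9*q + 108) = (q - 4)*(q + 1)*(q^3 + 3*q^2 - 9*q - 27) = (q - 4)*(q + 1)*(q + 3)*(q^2 - 9) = (q - 4)*(q - 3)*(q + 1)*(q + 3)*(q + 3)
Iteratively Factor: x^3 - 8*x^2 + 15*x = (x - 5)*(x^2 - 3*x) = x*(x - 5)*(x - 3)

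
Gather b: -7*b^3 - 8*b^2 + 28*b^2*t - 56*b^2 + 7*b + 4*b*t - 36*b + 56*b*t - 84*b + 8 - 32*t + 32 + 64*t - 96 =-7*b^3 + b^2*(28*t - 64) + b*(60*t - 113) + 32*t - 56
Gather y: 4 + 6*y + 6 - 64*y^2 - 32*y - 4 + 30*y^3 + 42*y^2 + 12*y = 30*y^3 - 22*y^2 - 14*y + 6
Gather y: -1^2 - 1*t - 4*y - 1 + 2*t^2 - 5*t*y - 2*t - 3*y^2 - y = 2*t^2 - 3*t - 3*y^2 + y*(-5*t - 5) - 2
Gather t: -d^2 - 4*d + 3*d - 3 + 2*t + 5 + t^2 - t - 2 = -d^2 - d + t^2 + t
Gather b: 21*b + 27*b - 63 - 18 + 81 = 48*b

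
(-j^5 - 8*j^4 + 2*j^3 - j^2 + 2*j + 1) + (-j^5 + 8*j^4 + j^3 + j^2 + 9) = -2*j^5 + 3*j^3 + 2*j + 10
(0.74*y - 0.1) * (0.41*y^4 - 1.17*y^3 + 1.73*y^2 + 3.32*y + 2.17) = 0.3034*y^5 - 0.9068*y^4 + 1.3972*y^3 + 2.2838*y^2 + 1.2738*y - 0.217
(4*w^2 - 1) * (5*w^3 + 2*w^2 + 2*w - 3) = 20*w^5 + 8*w^4 + 3*w^3 - 14*w^2 - 2*w + 3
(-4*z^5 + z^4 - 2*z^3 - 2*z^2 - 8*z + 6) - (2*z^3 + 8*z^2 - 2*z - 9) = -4*z^5 + z^4 - 4*z^3 - 10*z^2 - 6*z + 15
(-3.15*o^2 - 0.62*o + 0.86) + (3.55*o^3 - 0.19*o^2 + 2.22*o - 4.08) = 3.55*o^3 - 3.34*o^2 + 1.6*o - 3.22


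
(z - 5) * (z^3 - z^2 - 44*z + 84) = z^4 - 6*z^3 - 39*z^2 + 304*z - 420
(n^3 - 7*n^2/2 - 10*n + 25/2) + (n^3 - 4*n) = 2*n^3 - 7*n^2/2 - 14*n + 25/2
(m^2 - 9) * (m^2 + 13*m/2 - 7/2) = m^4 + 13*m^3/2 - 25*m^2/2 - 117*m/2 + 63/2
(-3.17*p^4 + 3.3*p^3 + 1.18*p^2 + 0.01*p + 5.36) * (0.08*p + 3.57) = -0.2536*p^5 - 11.0529*p^4 + 11.8754*p^3 + 4.2134*p^2 + 0.4645*p + 19.1352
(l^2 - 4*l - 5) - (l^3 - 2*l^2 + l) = -l^3 + 3*l^2 - 5*l - 5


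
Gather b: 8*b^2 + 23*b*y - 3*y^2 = 8*b^2 + 23*b*y - 3*y^2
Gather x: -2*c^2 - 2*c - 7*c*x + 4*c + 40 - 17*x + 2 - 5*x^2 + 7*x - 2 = -2*c^2 + 2*c - 5*x^2 + x*(-7*c - 10) + 40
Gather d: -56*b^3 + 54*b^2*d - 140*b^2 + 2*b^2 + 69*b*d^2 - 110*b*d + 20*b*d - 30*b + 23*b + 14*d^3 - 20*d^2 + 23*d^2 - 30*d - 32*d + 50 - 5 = -56*b^3 - 138*b^2 - 7*b + 14*d^3 + d^2*(69*b + 3) + d*(54*b^2 - 90*b - 62) + 45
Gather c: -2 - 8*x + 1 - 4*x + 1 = -12*x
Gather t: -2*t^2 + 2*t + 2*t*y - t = -2*t^2 + t*(2*y + 1)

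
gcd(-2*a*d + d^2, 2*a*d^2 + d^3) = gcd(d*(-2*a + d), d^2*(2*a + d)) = d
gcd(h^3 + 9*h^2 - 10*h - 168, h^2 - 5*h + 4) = h - 4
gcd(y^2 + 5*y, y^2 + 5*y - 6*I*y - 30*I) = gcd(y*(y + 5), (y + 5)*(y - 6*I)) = y + 5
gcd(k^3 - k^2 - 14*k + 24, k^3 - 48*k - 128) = k + 4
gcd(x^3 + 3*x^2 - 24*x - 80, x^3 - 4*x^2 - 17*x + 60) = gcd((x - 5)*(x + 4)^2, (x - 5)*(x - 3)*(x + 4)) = x^2 - x - 20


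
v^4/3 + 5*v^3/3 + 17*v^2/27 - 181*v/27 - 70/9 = (v/3 + 1)*(v - 2)*(v + 5/3)*(v + 7/3)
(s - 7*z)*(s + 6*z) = s^2 - s*z - 42*z^2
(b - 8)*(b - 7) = b^2 - 15*b + 56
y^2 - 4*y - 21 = (y - 7)*(y + 3)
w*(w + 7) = w^2 + 7*w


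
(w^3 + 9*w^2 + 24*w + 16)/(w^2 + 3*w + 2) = (w^2 + 8*w + 16)/(w + 2)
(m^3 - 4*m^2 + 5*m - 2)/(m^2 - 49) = (m^3 - 4*m^2 + 5*m - 2)/(m^2 - 49)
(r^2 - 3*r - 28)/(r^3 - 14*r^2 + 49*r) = (r + 4)/(r*(r - 7))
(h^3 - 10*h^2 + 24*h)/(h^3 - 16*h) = (h - 6)/(h + 4)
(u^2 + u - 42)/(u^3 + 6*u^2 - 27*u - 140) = (u - 6)/(u^2 - u - 20)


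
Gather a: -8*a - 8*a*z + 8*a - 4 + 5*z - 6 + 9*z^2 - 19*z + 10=-8*a*z + 9*z^2 - 14*z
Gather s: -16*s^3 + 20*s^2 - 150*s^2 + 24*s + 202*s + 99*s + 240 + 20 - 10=-16*s^3 - 130*s^2 + 325*s + 250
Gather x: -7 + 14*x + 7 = 14*x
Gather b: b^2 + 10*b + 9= b^2 + 10*b + 9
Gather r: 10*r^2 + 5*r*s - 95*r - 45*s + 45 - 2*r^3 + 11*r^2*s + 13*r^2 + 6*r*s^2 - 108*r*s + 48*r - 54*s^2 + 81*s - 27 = -2*r^3 + r^2*(11*s + 23) + r*(6*s^2 - 103*s - 47) - 54*s^2 + 36*s + 18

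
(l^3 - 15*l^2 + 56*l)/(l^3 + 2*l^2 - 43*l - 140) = l*(l - 8)/(l^2 + 9*l + 20)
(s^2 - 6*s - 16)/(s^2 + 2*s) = (s - 8)/s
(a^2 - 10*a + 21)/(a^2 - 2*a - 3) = (a - 7)/(a + 1)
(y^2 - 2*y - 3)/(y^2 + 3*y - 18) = (y + 1)/(y + 6)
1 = 1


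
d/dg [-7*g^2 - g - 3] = -14*g - 1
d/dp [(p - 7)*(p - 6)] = 2*p - 13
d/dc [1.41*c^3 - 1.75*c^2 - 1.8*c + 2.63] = 4.23*c^2 - 3.5*c - 1.8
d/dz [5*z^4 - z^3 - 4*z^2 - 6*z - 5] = 20*z^3 - 3*z^2 - 8*z - 6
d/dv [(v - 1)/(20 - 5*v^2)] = (-v^2 + 2*v*(v - 1) + 4)/(5*(v^2 - 4)^2)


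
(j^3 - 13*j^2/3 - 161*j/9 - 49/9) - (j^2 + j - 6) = j^3 - 16*j^2/3 - 170*j/9 + 5/9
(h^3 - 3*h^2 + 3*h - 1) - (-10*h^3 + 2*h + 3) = 11*h^3 - 3*h^2 + h - 4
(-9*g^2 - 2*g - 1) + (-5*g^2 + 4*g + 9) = -14*g^2 + 2*g + 8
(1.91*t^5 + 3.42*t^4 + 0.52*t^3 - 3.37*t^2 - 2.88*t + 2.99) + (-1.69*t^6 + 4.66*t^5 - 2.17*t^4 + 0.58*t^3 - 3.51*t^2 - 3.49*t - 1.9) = -1.69*t^6 + 6.57*t^5 + 1.25*t^4 + 1.1*t^3 - 6.88*t^2 - 6.37*t + 1.09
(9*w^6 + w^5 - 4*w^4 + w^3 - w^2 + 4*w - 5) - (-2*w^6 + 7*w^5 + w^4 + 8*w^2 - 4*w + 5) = 11*w^6 - 6*w^5 - 5*w^4 + w^3 - 9*w^2 + 8*w - 10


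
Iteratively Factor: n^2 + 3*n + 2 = (n + 1)*(n + 2)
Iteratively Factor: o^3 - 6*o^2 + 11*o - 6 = (o - 3)*(o^2 - 3*o + 2) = (o - 3)*(o - 1)*(o - 2)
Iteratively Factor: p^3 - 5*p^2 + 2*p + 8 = (p - 2)*(p^2 - 3*p - 4) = (p - 2)*(p + 1)*(p - 4)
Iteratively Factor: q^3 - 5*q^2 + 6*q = (q - 3)*(q^2 - 2*q) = (q - 3)*(q - 2)*(q)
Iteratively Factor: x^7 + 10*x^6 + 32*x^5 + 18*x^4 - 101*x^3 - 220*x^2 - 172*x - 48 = (x + 2)*(x^6 + 8*x^5 + 16*x^4 - 14*x^3 - 73*x^2 - 74*x - 24) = (x + 1)*(x + 2)*(x^5 + 7*x^4 + 9*x^3 - 23*x^2 - 50*x - 24) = (x + 1)^2*(x + 2)*(x^4 + 6*x^3 + 3*x^2 - 26*x - 24) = (x + 1)^3*(x + 2)*(x^3 + 5*x^2 - 2*x - 24) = (x - 2)*(x + 1)^3*(x + 2)*(x^2 + 7*x + 12) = (x - 2)*(x + 1)^3*(x + 2)*(x + 4)*(x + 3)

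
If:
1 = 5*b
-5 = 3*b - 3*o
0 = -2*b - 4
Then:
No Solution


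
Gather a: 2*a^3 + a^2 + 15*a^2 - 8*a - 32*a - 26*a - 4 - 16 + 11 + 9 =2*a^3 + 16*a^2 - 66*a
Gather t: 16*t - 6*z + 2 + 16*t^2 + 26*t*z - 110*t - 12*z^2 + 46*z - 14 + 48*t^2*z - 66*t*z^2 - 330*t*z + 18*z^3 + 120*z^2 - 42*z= t^2*(48*z + 16) + t*(-66*z^2 - 304*z - 94) + 18*z^3 + 108*z^2 - 2*z - 12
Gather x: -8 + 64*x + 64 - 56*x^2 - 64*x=56 - 56*x^2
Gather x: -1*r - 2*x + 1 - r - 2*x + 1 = -2*r - 4*x + 2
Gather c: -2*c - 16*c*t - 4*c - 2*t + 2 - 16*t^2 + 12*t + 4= c*(-16*t - 6) - 16*t^2 + 10*t + 6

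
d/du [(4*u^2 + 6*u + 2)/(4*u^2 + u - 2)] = 2*(-10*u^2 - 16*u - 7)/(16*u^4 + 8*u^3 - 15*u^2 - 4*u + 4)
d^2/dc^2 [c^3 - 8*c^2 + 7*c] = 6*c - 16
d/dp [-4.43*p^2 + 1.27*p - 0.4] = 1.27 - 8.86*p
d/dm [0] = 0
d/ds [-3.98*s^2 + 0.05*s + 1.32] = 0.05 - 7.96*s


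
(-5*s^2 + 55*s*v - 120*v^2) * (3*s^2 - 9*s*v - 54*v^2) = -15*s^4 + 210*s^3*v - 585*s^2*v^2 - 1890*s*v^3 + 6480*v^4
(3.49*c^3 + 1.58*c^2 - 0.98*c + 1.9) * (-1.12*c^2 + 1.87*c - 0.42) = -3.9088*c^5 + 4.7567*c^4 + 2.5864*c^3 - 4.6242*c^2 + 3.9646*c - 0.798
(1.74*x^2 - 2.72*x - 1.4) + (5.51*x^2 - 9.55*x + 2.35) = 7.25*x^2 - 12.27*x + 0.95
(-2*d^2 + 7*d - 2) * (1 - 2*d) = 4*d^3 - 16*d^2 + 11*d - 2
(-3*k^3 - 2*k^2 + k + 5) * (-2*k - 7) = 6*k^4 + 25*k^3 + 12*k^2 - 17*k - 35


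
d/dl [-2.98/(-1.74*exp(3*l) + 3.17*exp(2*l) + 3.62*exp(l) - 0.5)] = (-15.5556*exp(2*l) + 18.8932*exp(l) + 10.7876)*exp(l)/(1.74*exp(3*l) - 3.17*exp(2*l) - 3.62*exp(l) + 0.5)^2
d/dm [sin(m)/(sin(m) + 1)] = cos(m)/(sin(m) + 1)^2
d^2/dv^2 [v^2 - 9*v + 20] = 2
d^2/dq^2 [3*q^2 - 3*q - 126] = 6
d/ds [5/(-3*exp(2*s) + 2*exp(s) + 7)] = (30*exp(s) - 10)*exp(s)/(-3*exp(2*s) + 2*exp(s) + 7)^2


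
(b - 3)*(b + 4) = b^2 + b - 12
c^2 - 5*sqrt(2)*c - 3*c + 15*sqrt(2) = (c - 3)*(c - 5*sqrt(2))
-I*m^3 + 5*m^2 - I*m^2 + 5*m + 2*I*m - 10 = (m + 2)*(m + 5*I)*(-I*m + I)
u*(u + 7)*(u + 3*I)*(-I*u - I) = -I*u^4 + 3*u^3 - 8*I*u^3 + 24*u^2 - 7*I*u^2 + 21*u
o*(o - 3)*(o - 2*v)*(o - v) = o^4 - 3*o^3*v - 3*o^3 + 2*o^2*v^2 + 9*o^2*v - 6*o*v^2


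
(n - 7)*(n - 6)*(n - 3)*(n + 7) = n^4 - 9*n^3 - 31*n^2 + 441*n - 882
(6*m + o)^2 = 36*m^2 + 12*m*o + o^2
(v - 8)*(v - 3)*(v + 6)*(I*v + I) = I*v^4 - 4*I*v^3 - 47*I*v^2 + 102*I*v + 144*I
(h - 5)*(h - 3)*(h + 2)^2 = h^4 - 4*h^3 - 13*h^2 + 28*h + 60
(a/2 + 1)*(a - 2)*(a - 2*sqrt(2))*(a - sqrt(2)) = a^4/2 - 3*sqrt(2)*a^3/2 + 6*sqrt(2)*a - 8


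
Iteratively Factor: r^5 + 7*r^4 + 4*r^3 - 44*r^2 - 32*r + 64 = (r - 1)*(r^4 + 8*r^3 + 12*r^2 - 32*r - 64) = (r - 1)*(r + 4)*(r^3 + 4*r^2 - 4*r - 16) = (r - 1)*(r + 4)^2*(r^2 - 4) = (r - 2)*(r - 1)*(r + 4)^2*(r + 2)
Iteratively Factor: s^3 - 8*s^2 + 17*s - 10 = (s - 1)*(s^2 - 7*s + 10) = (s - 2)*(s - 1)*(s - 5)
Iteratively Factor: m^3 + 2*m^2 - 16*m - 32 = (m + 4)*(m^2 - 2*m - 8) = (m + 2)*(m + 4)*(m - 4)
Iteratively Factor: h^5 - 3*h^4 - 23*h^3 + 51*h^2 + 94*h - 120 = (h + 2)*(h^4 - 5*h^3 - 13*h^2 + 77*h - 60) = (h - 3)*(h + 2)*(h^3 - 2*h^2 - 19*h + 20) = (h - 5)*(h - 3)*(h + 2)*(h^2 + 3*h - 4) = (h - 5)*(h - 3)*(h - 1)*(h + 2)*(h + 4)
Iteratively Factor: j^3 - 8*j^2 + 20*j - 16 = (j - 4)*(j^2 - 4*j + 4) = (j - 4)*(j - 2)*(j - 2)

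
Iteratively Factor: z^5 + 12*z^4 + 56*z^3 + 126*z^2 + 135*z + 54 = (z + 2)*(z^4 + 10*z^3 + 36*z^2 + 54*z + 27) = (z + 2)*(z + 3)*(z^3 + 7*z^2 + 15*z + 9) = (z + 2)*(z + 3)^2*(z^2 + 4*z + 3) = (z + 2)*(z + 3)^3*(z + 1)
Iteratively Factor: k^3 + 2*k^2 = (k)*(k^2 + 2*k) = k*(k + 2)*(k)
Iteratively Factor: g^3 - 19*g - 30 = (g - 5)*(g^2 + 5*g + 6) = (g - 5)*(g + 3)*(g + 2)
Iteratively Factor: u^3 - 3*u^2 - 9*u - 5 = (u + 1)*(u^2 - 4*u - 5) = (u + 1)^2*(u - 5)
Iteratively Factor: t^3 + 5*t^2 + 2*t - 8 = (t - 1)*(t^2 + 6*t + 8) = (t - 1)*(t + 4)*(t + 2)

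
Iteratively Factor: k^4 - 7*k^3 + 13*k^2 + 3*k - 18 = (k - 3)*(k^3 - 4*k^2 + k + 6) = (k - 3)*(k + 1)*(k^2 - 5*k + 6) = (k - 3)^2*(k + 1)*(k - 2)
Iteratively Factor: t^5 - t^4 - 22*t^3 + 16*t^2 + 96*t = (t - 3)*(t^4 + 2*t^3 - 16*t^2 - 32*t) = t*(t - 3)*(t^3 + 2*t^2 - 16*t - 32) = t*(t - 3)*(t + 2)*(t^2 - 16) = t*(t - 4)*(t - 3)*(t + 2)*(t + 4)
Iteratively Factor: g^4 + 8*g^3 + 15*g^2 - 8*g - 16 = (g - 1)*(g^3 + 9*g^2 + 24*g + 16) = (g - 1)*(g + 4)*(g^2 + 5*g + 4) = (g - 1)*(g + 1)*(g + 4)*(g + 4)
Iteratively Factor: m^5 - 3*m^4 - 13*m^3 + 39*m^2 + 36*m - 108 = (m - 3)*(m^4 - 13*m^2 + 36) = (m - 3)*(m + 2)*(m^3 - 2*m^2 - 9*m + 18) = (m - 3)*(m + 2)*(m + 3)*(m^2 - 5*m + 6) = (m - 3)*(m - 2)*(m + 2)*(m + 3)*(m - 3)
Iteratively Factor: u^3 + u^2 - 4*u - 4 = (u - 2)*(u^2 + 3*u + 2) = (u - 2)*(u + 1)*(u + 2)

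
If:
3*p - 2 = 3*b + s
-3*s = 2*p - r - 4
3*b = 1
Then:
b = 1/3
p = s/3 + 1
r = 11*s/3 - 2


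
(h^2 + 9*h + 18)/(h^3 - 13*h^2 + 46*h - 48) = (h^2 + 9*h + 18)/(h^3 - 13*h^2 + 46*h - 48)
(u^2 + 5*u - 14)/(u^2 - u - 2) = (u + 7)/(u + 1)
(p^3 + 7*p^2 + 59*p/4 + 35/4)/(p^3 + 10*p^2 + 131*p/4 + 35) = (p + 1)/(p + 4)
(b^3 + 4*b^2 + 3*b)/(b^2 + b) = b + 3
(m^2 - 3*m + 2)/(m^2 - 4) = (m - 1)/(m + 2)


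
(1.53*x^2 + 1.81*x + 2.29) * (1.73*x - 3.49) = 2.6469*x^3 - 2.2084*x^2 - 2.3552*x - 7.9921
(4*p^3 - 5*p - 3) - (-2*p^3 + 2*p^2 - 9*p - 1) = 6*p^3 - 2*p^2 + 4*p - 2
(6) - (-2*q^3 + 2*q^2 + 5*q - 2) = 2*q^3 - 2*q^2 - 5*q + 8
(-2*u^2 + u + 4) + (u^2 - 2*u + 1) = -u^2 - u + 5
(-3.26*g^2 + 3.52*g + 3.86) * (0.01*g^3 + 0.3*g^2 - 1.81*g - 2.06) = -0.0326*g^5 - 0.9428*g^4 + 6.9952*g^3 + 1.5024*g^2 - 14.2378*g - 7.9516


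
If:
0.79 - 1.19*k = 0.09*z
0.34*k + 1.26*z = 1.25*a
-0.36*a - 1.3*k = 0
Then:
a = -3.38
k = 0.94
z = -3.61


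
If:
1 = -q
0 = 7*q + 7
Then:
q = -1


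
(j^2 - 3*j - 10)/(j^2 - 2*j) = (j^2 - 3*j - 10)/(j*(j - 2))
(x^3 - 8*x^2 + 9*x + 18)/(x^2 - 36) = (x^2 - 2*x - 3)/(x + 6)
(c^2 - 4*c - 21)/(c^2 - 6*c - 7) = (c + 3)/(c + 1)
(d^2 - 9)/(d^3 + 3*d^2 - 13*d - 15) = (d + 3)/(d^2 + 6*d + 5)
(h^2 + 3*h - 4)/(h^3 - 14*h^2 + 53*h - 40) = (h + 4)/(h^2 - 13*h + 40)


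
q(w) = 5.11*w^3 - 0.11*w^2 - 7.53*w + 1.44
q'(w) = 15.33*w^2 - 0.22*w - 7.53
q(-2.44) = -55.07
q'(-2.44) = 84.28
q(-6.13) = -1133.60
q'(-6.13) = 569.87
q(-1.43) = -2.96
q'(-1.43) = 24.13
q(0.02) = 1.29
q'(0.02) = -7.53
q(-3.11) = -129.92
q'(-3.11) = 141.43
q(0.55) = -1.88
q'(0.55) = -3.01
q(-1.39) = -2.03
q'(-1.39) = 22.39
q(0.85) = -1.90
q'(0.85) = 3.36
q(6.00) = 1056.06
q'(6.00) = 543.03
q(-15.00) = -17156.61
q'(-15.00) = 3445.02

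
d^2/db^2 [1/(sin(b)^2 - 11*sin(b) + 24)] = (-4*sin(b)^4 + 33*sin(b)^3 - 19*sin(b)^2 - 330*sin(b) + 194)/(sin(b)^2 - 11*sin(b) + 24)^3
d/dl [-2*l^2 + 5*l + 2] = 5 - 4*l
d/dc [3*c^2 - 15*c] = 6*c - 15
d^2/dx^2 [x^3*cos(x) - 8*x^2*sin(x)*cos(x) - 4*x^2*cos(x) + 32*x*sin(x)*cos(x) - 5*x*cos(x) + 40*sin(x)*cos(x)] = -x^3*cos(x) - 6*x^2*sin(x) + 16*x^2*sin(2*x) + 4*x^2*cos(x) + 16*x*sin(x) - 64*x*sin(2*x) + 11*x*cos(x) - 32*x*cos(2*x) + 10*sin(x) - 88*sin(2*x) - 8*cos(x) + 64*cos(2*x)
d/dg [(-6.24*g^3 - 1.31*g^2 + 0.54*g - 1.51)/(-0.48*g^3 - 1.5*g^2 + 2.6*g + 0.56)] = (8.7312*g^4 - 31.9296*g^3 - 15.2536*g^2 - 5.9972*g + 4.2284)/(0.2304*g^6 + 1.44*g^5 - 0.246*g^4 - 8.3376*g^3 + 5.08*g^2 + 2.912*g + 0.3136)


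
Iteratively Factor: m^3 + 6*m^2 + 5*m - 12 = (m - 1)*(m^2 + 7*m + 12) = (m - 1)*(m + 3)*(m + 4)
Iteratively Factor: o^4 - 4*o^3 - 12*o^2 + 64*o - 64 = (o + 4)*(o^3 - 8*o^2 + 20*o - 16) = (o - 4)*(o + 4)*(o^2 - 4*o + 4) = (o - 4)*(o - 2)*(o + 4)*(o - 2)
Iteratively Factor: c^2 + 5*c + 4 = (c + 4)*(c + 1)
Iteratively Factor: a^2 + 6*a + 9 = (a + 3)*(a + 3)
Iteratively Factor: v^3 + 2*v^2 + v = (v + 1)*(v^2 + v) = v*(v + 1)*(v + 1)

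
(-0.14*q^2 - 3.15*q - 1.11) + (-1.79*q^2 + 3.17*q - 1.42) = -1.93*q^2 + 0.02*q - 2.53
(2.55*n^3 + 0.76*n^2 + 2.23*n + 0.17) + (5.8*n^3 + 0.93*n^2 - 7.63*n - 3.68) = 8.35*n^3 + 1.69*n^2 - 5.4*n - 3.51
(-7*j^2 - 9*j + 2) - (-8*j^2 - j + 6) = j^2 - 8*j - 4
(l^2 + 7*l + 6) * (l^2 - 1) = l^4 + 7*l^3 + 5*l^2 - 7*l - 6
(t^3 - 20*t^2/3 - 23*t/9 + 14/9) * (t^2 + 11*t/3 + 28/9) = t^5 - 3*t^4 - 215*t^3/9 - 257*t^2/9 - 182*t/81 + 392/81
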